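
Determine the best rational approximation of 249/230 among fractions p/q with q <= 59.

13/12

Expand x = 249/230 as a continued fraction with the Euclidean algorithm:
  249 = 1*230 + 19, so a_0 = 1.
  230 = 12*19 + 2, so a_1 = 12.
  19 = 9*2 + 1, so a_2 = 9.
  2 = 2*1 + 0, so a_3 = 2.
so x = [1; 12, 9, 2].
Convergents (p_i = a_i*p_{i-1} + p_{i-2}, q_i = a_i*q_{i-1} + q_{i-2} with p_{-2}=0, p_{-1}=1, q_{-2}=1, q_{-1}=0), until the denominator exceeds 59:
  i=0: a_0=1, p_0 = 1*1 + 0 = 1, q_0 = 1*0 + 1 = 1.
  i=1: a_1=12, p_1 = 12*1 + 1 = 13, q_1 = 12*1 + 0 = 12.
  i=2: a_2=9, p_2 = 9*13 + 1 = 118, q_2 = 9*12 + 1 = 109.
q_2 = 109 > 59, so the last convergent with denominator <= 59 is p_1/q_1 = 13/12.
The closest fraction with denominator <= 59 is either p_1/q_1 or the intermediate fraction (k*p_1 + p_0)/(k*q_1 + q_0) with the largest k >= 1 whose denominator stays <= 59; these approach x as k grows, and every other convergent or intermediate fraction in range is farther away.
Largest k: floor((59 - q_0)/q_1) = floor((59 - 1)/12) = 4.
That gives (4*13 + 1)/(4*12 + 1) = 53/49.
Compare the errors: |x - 13/12| = |249*12 - 13*230|/(230*12) = 2/2760, and |x - 53/49| = |249*49 - 53*230|/(230*49) = 11/11270.
Cross-multiplying, 2*11270 = 22540 < 30360 = 11*2760, so 2/2760 is smaller: the convergent 13/12 is closer to x than 53/49.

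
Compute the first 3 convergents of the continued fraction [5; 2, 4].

5/1, 11/2, 49/9

Using the convergent recurrence p_i = a_i*p_{i-1} + p_{i-2}, q_i = a_i*q_{i-1} + q_{i-2} with p_{-2}=0, p_{-1}=1, q_{-2}=1, q_{-1}=0:
  i=0: a_0=5, p_0 = 5*1 + 0 = 5, q_0 = 5*0 + 1 = 1.
  i=1: a_1=2, p_1 = 2*5 + 1 = 11, q_1 = 2*1 + 0 = 2.
  i=2: a_2=4, p_2 = 4*11 + 5 = 49, q_2 = 4*2 + 1 = 9.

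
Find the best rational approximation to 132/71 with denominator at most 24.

Expand x = 132/71 as a continued fraction with the Euclidean algorithm:
  132 = 1*71 + 61, so a_0 = 1.
  71 = 1*61 + 10, so a_1 = 1.
  61 = 6*10 + 1, so a_2 = 6.
  10 = 10*1 + 0, so a_3 = 10.
so x = [1; 1, 6, 10].
Convergents (p_i = a_i*p_{i-1} + p_{i-2}, q_i = a_i*q_{i-1} + q_{i-2} with p_{-2}=0, p_{-1}=1, q_{-2}=1, q_{-1}=0), until the denominator exceeds 24:
  i=0: a_0=1, p_0 = 1*1 + 0 = 1, q_0 = 1*0 + 1 = 1.
  i=1: a_1=1, p_1 = 1*1 + 1 = 2, q_1 = 1*1 + 0 = 1.
  i=2: a_2=6, p_2 = 6*2 + 1 = 13, q_2 = 6*1 + 1 = 7.
  i=3: a_3=10, p_3 = 10*13 + 2 = 132, q_3 = 10*7 + 1 = 71.
q_3 = 71 > 24, so the last convergent with denominator <= 24 is p_2/q_2 = 13/7.
The closest fraction with denominator <= 24 is either p_2/q_2 or the intermediate fraction (k*p_2 + p_1)/(k*q_2 + q_1) with the largest k >= 1 whose denominator stays <= 24; these approach x as k grows, and every other convergent or intermediate fraction in range is farther away.
Largest k: floor((24 - q_1)/q_2) = floor((24 - 1)/7) = 3.
That gives (3*13 + 2)/(3*7 + 1) = 41/22.
Compare the errors: |x - 13/7| = |132*7 - 13*71|/(71*7) = 1/497, and |x - 41/22| = |132*22 - 41*71|/(71*22) = 7/1562.
Cross-multiplying, 1*1562 = 1562 < 3479 = 7*497, so 1/497 is smaller: the convergent 13/7 is closer to x than 41/22.

13/7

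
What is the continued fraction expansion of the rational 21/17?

Run the Euclidean algorithm on 21 and 17; the successive quotients are the partial quotients a_0, a_1, ... (each step inverts the fractional part left over by the previous one):
  21 = 1*17 + 4, so a_0 = 1.
  17 = 4*4 + 1, so a_1 = 4.
  4 = 4*1 + 0, so a_2 = 4.
The remainder reaches 0 after 3 divisions, so the expansion has 3 partial quotients, read off in order.

[1; 4, 4]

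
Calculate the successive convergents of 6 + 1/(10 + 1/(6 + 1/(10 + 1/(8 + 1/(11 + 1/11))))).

Using the convergent recurrence p_i = a_i*p_{i-1} + p_{i-2}, q_i = a_i*q_{i-1} + q_{i-2} with p_{-2}=0, p_{-1}=1, q_{-2}=1, q_{-1}=0:
  i=0: a_0=6, p_0 = 6*1 + 0 = 6, q_0 = 6*0 + 1 = 1.
  i=1: a_1=10, p_1 = 10*6 + 1 = 61, q_1 = 10*1 + 0 = 10.
  i=2: a_2=6, p_2 = 6*61 + 6 = 372, q_2 = 6*10 + 1 = 61.
  i=3: a_3=10, p_3 = 10*372 + 61 = 3781, q_3 = 10*61 + 10 = 620.
  i=4: a_4=8, p_4 = 8*3781 + 372 = 30620, q_4 = 8*620 + 61 = 5021.
  i=5: a_5=11, p_5 = 11*30620 + 3781 = 340601, q_5 = 11*5021 + 620 = 55851.
  i=6: a_6=11, p_6 = 11*340601 + 30620 = 3777231, q_6 = 11*55851 + 5021 = 619382.

6/1, 61/10, 372/61, 3781/620, 30620/5021, 340601/55851, 3777231/619382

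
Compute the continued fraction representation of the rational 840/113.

[7; 2, 3, 3, 1, 3]

Run the Euclidean algorithm on 840 and 113; the successive quotients are the partial quotients a_0, a_1, ... (each step inverts the fractional part left over by the previous one):
  840 = 7*113 + 49, so a_0 = 7.
  113 = 2*49 + 15, so a_1 = 2.
  49 = 3*15 + 4, so a_2 = 3.
  15 = 3*4 + 3, so a_3 = 3.
  4 = 1*3 + 1, so a_4 = 1.
  3 = 3*1 + 0, so a_5 = 3.
The remainder reaches 0 after 6 divisions, so the expansion has 6 partial quotients, read off in order.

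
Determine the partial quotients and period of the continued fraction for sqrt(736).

Write x_i = (sqrt(736) + m_i)/d_i with (m_0, d_0) = (0, 1). a_0 = floor(sqrt(736)) = 27, since 27^2 = 729 <= 736 < 784 = 28^2.
Iterate m_{i+1} = d_i*a_i - m_i, d_{i+1} = (736 - m_{i+1}^2)/d_i, a_{i+1} = floor((a_0 + m_{i+1})/d_{i+1}):
  m_1 = 1*27 - 0 = 27, d_1 = (736 - 27^2)/1 = 7/1 = 7, a_1 = floor((27 + 27)/7) = 7.
  m_2 = 7*7 - 27 = 22, d_2 = (736 - 22^2)/7 = 252/7 = 36, a_2 = floor((27 + 22)/36) = 1.
  m_3 = 36*1 - 22 = 14, d_3 = (736 - 14^2)/36 = 540/36 = 15, a_3 = floor((27 + 14)/15) = 2.
  m_4 = 15*2 - 14 = 16, d_4 = (736 - 16^2)/15 = 480/15 = 32, a_4 = floor((27 + 16)/32) = 1.
  m_5 = 32*1 - 16 = 16, d_5 = (736 - 16^2)/32 = 480/32 = 15, a_5 = floor((27 + 16)/15) = 2.
  m_6 = 15*2 - 16 = 14, d_6 = (736 - 14^2)/15 = 540/15 = 36, a_6 = floor((27 + 14)/36) = 1.
  m_7 = 36*1 - 14 = 22, d_7 = (736 - 22^2)/36 = 252/36 = 7, a_7 = floor((27 + 22)/7) = 7.
  m_8 = 7*7 - 22 = 27, d_8 = (736 - 27^2)/7 = 7/7 = 1, a_8 = floor((27 + 27)/1) = 54.
  m_9 = 1*54 - 27 = 27, d_9 = (736 - 27^2)/1 = 7/1 = 7: (m_9, d_9) = (m_1, d_1) = (27, 7), so from here the quotients repeat a_1, ..., a_8; the period length is 8.
Hence the expansion of sqrt(736) is a_0 = 27 followed by the repeating block 7, 1, 2, 1, 2, 1, 7, 54 (period 8).

[27; (7, 1, 2, 1, 2, 1, 7, 54)]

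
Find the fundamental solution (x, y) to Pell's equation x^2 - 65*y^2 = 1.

(x, y) = (129, 16)

First expand sqrt(65) as a continued fraction. With x_i = (sqrt(65) + m_i)/d_i and (m_0, d_0) = (0, 1): a_0 = floor(sqrt(65)) = 8, since 8^2 = 64 <= 65 < 81 = 9^2.
Iterate m_{i+1} = d_i*a_i - m_i, d_{i+1} = (65 - m_{i+1}^2)/d_i, a_{i+1} = floor((a_0 + m_{i+1})/d_{i+1}):
  m_1 = 1*8 - 0 = 8, d_1 = (65 - 8^2)/1 = 1/1 = 1, a_1 = floor((8 + 8)/1) = 16.
  m_2 = 1*16 - 8 = 8, d_2 = (65 - 8^2)/1 = 1/1 = 1: (m_2, d_2) = (m_1, d_1) = (8, 1), so from here the quotient a_1 repeats; the period length is 1.
So sqrt(65) = [8; (16)] with period length k = 1.
k is odd, so (p_{k-1}, q_{k-1}) only solves x^2 - 65y^2 = -1 and the fundamental solution of x^2 - 65y^2 = 1 is (p_{2k-1}, q_{2k-1}) = (p_1, q_1); compute convergents through index 1, running through the period twice.
Convergents (p_i = a_i*p_{i-1} + p_{i-2}, q_i = a_i*q_{i-1} + q_{i-2} with p_{-2}=0, p_{-1}=1, q_{-2}=1, q_{-1}=0):
  i=0: a_0=8, p_0 = 8*1 + 0 = 8, q_0 = 8*0 + 1 = 1.
  i=1: a_1=16, p_1 = 16*8 + 1 = 129, q_1 = 16*1 + 0 = 16.
Indeed p_0^2 - 65*q_0^2 = 64 - 65 = -1, not +1.
Check: 129^2 - 65*16^2 = 16641 - 16640 = 1, so (x, y) = (129, 16) solves the equation, and by the theorem it is the least positive solution.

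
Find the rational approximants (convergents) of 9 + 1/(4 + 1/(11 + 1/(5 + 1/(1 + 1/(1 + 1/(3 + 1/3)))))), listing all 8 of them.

Using the convergent recurrence p_i = a_i*p_{i-1} + p_{i-2}, q_i = a_i*q_{i-1} + q_{i-2} with p_{-2}=0, p_{-1}=1, q_{-2}=1, q_{-1}=0:
  i=0: a_0=9, p_0 = 9*1 + 0 = 9, q_0 = 9*0 + 1 = 1.
  i=1: a_1=4, p_1 = 4*9 + 1 = 37, q_1 = 4*1 + 0 = 4.
  i=2: a_2=11, p_2 = 11*37 + 9 = 416, q_2 = 11*4 + 1 = 45.
  i=3: a_3=5, p_3 = 5*416 + 37 = 2117, q_3 = 5*45 + 4 = 229.
  i=4: a_4=1, p_4 = 1*2117 + 416 = 2533, q_4 = 1*229 + 45 = 274.
  i=5: a_5=1, p_5 = 1*2533 + 2117 = 4650, q_5 = 1*274 + 229 = 503.
  i=6: a_6=3, p_6 = 3*4650 + 2533 = 16483, q_6 = 3*503 + 274 = 1783.
  i=7: a_7=3, p_7 = 3*16483 + 4650 = 54099, q_7 = 3*1783 + 503 = 5852.

9/1, 37/4, 416/45, 2117/229, 2533/274, 4650/503, 16483/1783, 54099/5852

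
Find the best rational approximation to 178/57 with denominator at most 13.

25/8

Expand x = 178/57 as a continued fraction with the Euclidean algorithm:
  178 = 3*57 + 7, so a_0 = 3.
  57 = 8*7 + 1, so a_1 = 8.
  7 = 7*1 + 0, so a_2 = 7.
so x = [3; 8, 7].
Convergents (p_i = a_i*p_{i-1} + p_{i-2}, q_i = a_i*q_{i-1} + q_{i-2} with p_{-2}=0, p_{-1}=1, q_{-2}=1, q_{-1}=0), until the denominator exceeds 13:
  i=0: a_0=3, p_0 = 3*1 + 0 = 3, q_0 = 3*0 + 1 = 1.
  i=1: a_1=8, p_1 = 8*3 + 1 = 25, q_1 = 8*1 + 0 = 8.
  i=2: a_2=7, p_2 = 7*25 + 3 = 178, q_2 = 7*8 + 1 = 57.
q_2 = 57 > 13, so the last convergent with denominator <= 13 is p_1/q_1 = 25/8.
The closest fraction with denominator <= 13 is either p_1/q_1 or the intermediate fraction (k*p_1 + p_0)/(k*q_1 + q_0) with the largest k >= 1 whose denominator stays <= 13; these approach x as k grows, and every other convergent or intermediate fraction in range is farther away.
Largest k: floor((13 - q_0)/q_1) = floor((13 - 1)/8) = 1.
That gives (1*25 + 3)/(1*8 + 1) = 28/9.
Compare the errors: |x - 25/8| = |178*8 - 25*57|/(57*8) = 1/456, and |x - 28/9| = |178*9 - 28*57|/(57*9) = 6/513.
Cross-multiplying, 1*513 = 513 < 2736 = 6*456, so 1/456 is smaller: the convergent 25/8 is closer to x than 28/9.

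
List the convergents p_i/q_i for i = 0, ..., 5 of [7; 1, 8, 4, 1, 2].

7/1, 8/1, 71/9, 292/37, 363/46, 1018/129

Using the convergent recurrence p_i = a_i*p_{i-1} + p_{i-2}, q_i = a_i*q_{i-1} + q_{i-2} with p_{-2}=0, p_{-1}=1, q_{-2}=1, q_{-1}=0:
  i=0: a_0=7, p_0 = 7*1 + 0 = 7, q_0 = 7*0 + 1 = 1.
  i=1: a_1=1, p_1 = 1*7 + 1 = 8, q_1 = 1*1 + 0 = 1.
  i=2: a_2=8, p_2 = 8*8 + 7 = 71, q_2 = 8*1 + 1 = 9.
  i=3: a_3=4, p_3 = 4*71 + 8 = 292, q_3 = 4*9 + 1 = 37.
  i=4: a_4=1, p_4 = 1*292 + 71 = 363, q_4 = 1*37 + 9 = 46.
  i=5: a_5=2, p_5 = 2*363 + 292 = 1018, q_5 = 2*46 + 37 = 129.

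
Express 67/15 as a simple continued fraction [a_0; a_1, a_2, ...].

Run the Euclidean algorithm on 67 and 15; the successive quotients are the partial quotients a_0, a_1, ... (each step inverts the fractional part left over by the previous one):
  67 = 4*15 + 7, so a_0 = 4.
  15 = 2*7 + 1, so a_1 = 2.
  7 = 7*1 + 0, so a_2 = 7.
The remainder reaches 0 after 3 divisions, so the expansion has 3 partial quotients, read off in order.

[4; 2, 7]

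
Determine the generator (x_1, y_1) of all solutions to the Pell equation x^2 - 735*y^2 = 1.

First expand sqrt(735) as a continued fraction. With x_i = (sqrt(735) + m_i)/d_i and (m_0, d_0) = (0, 1): a_0 = floor(sqrt(735)) = 27, since 27^2 = 729 <= 735 < 784 = 28^2.
Iterate m_{i+1} = d_i*a_i - m_i, d_{i+1} = (735 - m_{i+1}^2)/d_i, a_{i+1} = floor((a_0 + m_{i+1})/d_{i+1}):
  m_1 = 1*27 - 0 = 27, d_1 = (735 - 27^2)/1 = 6/1 = 6, a_1 = floor((27 + 27)/6) = 9.
  m_2 = 6*9 - 27 = 27, d_2 = (735 - 27^2)/6 = 6/6 = 1, a_2 = floor((27 + 27)/1) = 54.
  m_3 = 1*54 - 27 = 27, d_3 = (735 - 27^2)/1 = 6/1 = 6: (m_3, d_3) = (m_1, d_1) = (27, 6), so from here the quotients repeat a_1, a_2; the period length is 2.
So sqrt(735) = [27; (9, 54)] with period length k = 2.
k is even, so the fundamental solution of x^2 - 735y^2 = 1 is (p_{k-1}, q_{k-1}) = (p_1, q_1); compute convergents through index 1.
Convergents (p_i = a_i*p_{i-1} + p_{i-2}, q_i = a_i*q_{i-1} + q_{i-2} with p_{-2}=0, p_{-1}=1, q_{-2}=1, q_{-1}=0):
  i=0: a_0=27, p_0 = 27*1 + 0 = 27, q_0 = 27*0 + 1 = 1.
  i=1: a_1=9, p_1 = 9*27 + 1 = 244, q_1 = 9*1 + 0 = 9.
Check: 244^2 - 735*9^2 = 59536 - 59535 = 1, so (x, y) = (244, 9) solves the equation, and by the theorem it is the least positive solution.

(x, y) = (244, 9)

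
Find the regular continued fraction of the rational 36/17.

Run the Euclidean algorithm on 36 and 17; the successive quotients are the partial quotients a_0, a_1, ... (each step inverts the fractional part left over by the previous one):
  36 = 2*17 + 2, so a_0 = 2.
  17 = 8*2 + 1, so a_1 = 8.
  2 = 2*1 + 0, so a_2 = 2.
The remainder reaches 0 after 3 divisions, so the expansion has 3 partial quotients, read off in order.

[2; 8, 2]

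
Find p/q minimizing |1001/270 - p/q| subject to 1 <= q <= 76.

152/41

Expand x = 1001/270 as a continued fraction with the Euclidean algorithm:
  1001 = 3*270 + 191, so a_0 = 3.
  270 = 1*191 + 79, so a_1 = 1.
  191 = 2*79 + 33, so a_2 = 2.
  79 = 2*33 + 13, so a_3 = 2.
  33 = 2*13 + 7, so a_4 = 2.
  13 = 1*7 + 6, so a_5 = 1.
  7 = 1*6 + 1, so a_6 = 1.
  6 = 6*1 + 0, so a_7 = 6.
so x = [3; 1, 2, 2, 2, 1, 1, 6].
Convergents (p_i = a_i*p_{i-1} + p_{i-2}, q_i = a_i*q_{i-1} + q_{i-2} with p_{-2}=0, p_{-1}=1, q_{-2}=1, q_{-1}=0), until the denominator exceeds 76:
  i=0: a_0=3, p_0 = 3*1 + 0 = 3, q_0 = 3*0 + 1 = 1.
  i=1: a_1=1, p_1 = 1*3 + 1 = 4, q_1 = 1*1 + 0 = 1.
  i=2: a_2=2, p_2 = 2*4 + 3 = 11, q_2 = 2*1 + 1 = 3.
  i=3: a_3=2, p_3 = 2*11 + 4 = 26, q_3 = 2*3 + 1 = 7.
  i=4: a_4=2, p_4 = 2*26 + 11 = 63, q_4 = 2*7 + 3 = 17.
  i=5: a_5=1, p_5 = 1*63 + 26 = 89, q_5 = 1*17 + 7 = 24.
  i=6: a_6=1, p_6 = 1*89 + 63 = 152, q_6 = 1*24 + 17 = 41.
  i=7: a_7=6, p_7 = 6*152 + 89 = 1001, q_7 = 6*41 + 24 = 270.
q_7 = 270 > 76, so the last convergent with denominator <= 76 is p_6/q_6 = 152/41.
The closest fraction with denominator <= 76 is either p_6/q_6 or the intermediate fraction (k*p_6 + p_5)/(k*q_6 + q_5) with the largest k >= 1 whose denominator stays <= 76; these approach x as k grows, and every other convergent or intermediate fraction in range is farther away.
Largest k: floor((76 - q_5)/q_6) = floor((76 - 24)/41) = 1.
That gives (1*152 + 89)/(1*41 + 24) = 241/65.
Compare the errors: |x - 152/41| = |1001*41 - 152*270|/(270*41) = 1/11070, and |x - 241/65| = |1001*65 - 241*270|/(270*65) = 5/17550.
Cross-multiplying, 1*17550 = 17550 < 55350 = 5*11070, so 1/11070 is smaller: the convergent 152/41 is closer to x than 241/65.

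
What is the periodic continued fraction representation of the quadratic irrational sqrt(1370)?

[37; (74)]

Write x_i = (sqrt(1370) + m_i)/d_i with (m_0, d_0) = (0, 1). a_0 = floor(sqrt(1370)) = 37, since 37^2 = 1369 <= 1370 < 1444 = 38^2.
Iterate m_{i+1} = d_i*a_i - m_i, d_{i+1} = (1370 - m_{i+1}^2)/d_i, a_{i+1} = floor((a_0 + m_{i+1})/d_{i+1}):
  m_1 = 1*37 - 0 = 37, d_1 = (1370 - 37^2)/1 = 1/1 = 1, a_1 = floor((37 + 37)/1) = 74.
  m_2 = 1*74 - 37 = 37, d_2 = (1370 - 37^2)/1 = 1/1 = 1: (m_2, d_2) = (m_1, d_1) = (37, 1), so from here the quotient a_1 repeats; the period length is 1.
Hence the expansion of sqrt(1370) is a_0 = 37 followed by the repeating block 74 (period 1).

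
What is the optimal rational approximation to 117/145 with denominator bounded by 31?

Expand x = 117/145 as a continued fraction with the Euclidean algorithm:
  117 = 0*145 + 117, so a_0 = 0.
  145 = 1*117 + 28, so a_1 = 1.
  117 = 4*28 + 5, so a_2 = 4.
  28 = 5*5 + 3, so a_3 = 5.
  5 = 1*3 + 2, so a_4 = 1.
  3 = 1*2 + 1, so a_5 = 1.
  2 = 2*1 + 0, so a_6 = 2.
so x = [0; 1, 4, 5, 1, 1, 2].
Convergents (p_i = a_i*p_{i-1} + p_{i-2}, q_i = a_i*q_{i-1} + q_{i-2} with p_{-2}=0, p_{-1}=1, q_{-2}=1, q_{-1}=0), until the denominator exceeds 31:
  i=0: a_0=0, p_0 = 0*1 + 0 = 0, q_0 = 0*0 + 1 = 1.
  i=1: a_1=1, p_1 = 1*0 + 1 = 1, q_1 = 1*1 + 0 = 1.
  i=2: a_2=4, p_2 = 4*1 + 0 = 4, q_2 = 4*1 + 1 = 5.
  i=3: a_3=5, p_3 = 5*4 + 1 = 21, q_3 = 5*5 + 1 = 26.
  i=4: a_4=1, p_4 = 1*21 + 4 = 25, q_4 = 1*26 + 5 = 31.
  i=5: a_5=1, p_5 = 1*25 + 21 = 46, q_5 = 1*31 + 26 = 57.
q_5 = 57 > 31, so the last convergent with denominator <= 31 is p_4/q_4 = 25/31.
The closest fraction with denominator <= 31 is either p_4/q_4 or the intermediate fraction (k*p_4 + p_3)/(k*q_4 + q_3) with the largest k >= 1 whose denominator stays <= 31; these approach x as k grows, and every other convergent or intermediate fraction in range is farther away.
Largest k: floor((31 - q_3)/q_4) = floor((31 - 26)/31) = 0.
Since k = 0, no intermediate fraction beyond p_4/q_4 has denominator <= 31, so the convergent 25/31 is the closest (its error is |117*31 - 25*145|/(145*31) = 2/4495).

25/31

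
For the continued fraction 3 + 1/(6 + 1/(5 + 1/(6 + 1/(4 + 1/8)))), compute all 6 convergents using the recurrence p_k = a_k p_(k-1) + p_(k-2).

Using the convergent recurrence p_i = a_i*p_{i-1} + p_{i-2}, q_i = a_i*q_{i-1} + q_{i-2} with p_{-2}=0, p_{-1}=1, q_{-2}=1, q_{-1}=0:
  i=0: a_0=3, p_0 = 3*1 + 0 = 3, q_0 = 3*0 + 1 = 1.
  i=1: a_1=6, p_1 = 6*3 + 1 = 19, q_1 = 6*1 + 0 = 6.
  i=2: a_2=5, p_2 = 5*19 + 3 = 98, q_2 = 5*6 + 1 = 31.
  i=3: a_3=6, p_3 = 6*98 + 19 = 607, q_3 = 6*31 + 6 = 192.
  i=4: a_4=4, p_4 = 4*607 + 98 = 2526, q_4 = 4*192 + 31 = 799.
  i=5: a_5=8, p_5 = 8*2526 + 607 = 20815, q_5 = 8*799 + 192 = 6584.

3/1, 19/6, 98/31, 607/192, 2526/799, 20815/6584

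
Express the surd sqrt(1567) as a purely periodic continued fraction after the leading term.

Write x_i = (sqrt(1567) + m_i)/d_i with (m_0, d_0) = (0, 1). a_0 = floor(sqrt(1567)) = 39, since 39^2 = 1521 <= 1567 < 1600 = 40^2.
Iterate m_{i+1} = d_i*a_i - m_i, d_{i+1} = (1567 - m_{i+1}^2)/d_i, a_{i+1} = floor((a_0 + m_{i+1})/d_{i+1}):
  m_1 = 1*39 - 0 = 39, d_1 = (1567 - 39^2)/1 = 46/1 = 46, a_1 = floor((39 + 39)/46) = 1.
  m_2 = 46*1 - 39 = 7, d_2 = (1567 - 7^2)/46 = 1518/46 = 33, a_2 = floor((39 + 7)/33) = 1.
  m_3 = 33*1 - 7 = 26, d_3 = (1567 - 26^2)/33 = 891/33 = 27, a_3 = floor((39 + 26)/27) = 2.
  m_4 = 27*2 - 26 = 28, d_4 = (1567 - 28^2)/27 = 783/27 = 29, a_4 = floor((39 + 28)/29) = 2.
  m_5 = 29*2 - 28 = 30, d_5 = (1567 - 30^2)/29 = 667/29 = 23, a_5 = floor((39 + 30)/23) = 3.
  m_6 = 23*3 - 30 = 39, d_6 = (1567 - 39^2)/23 = 46/23 = 2, a_6 = floor((39 + 39)/2) = 39.
  m_7 = 2*39 - 39 = 39, d_7 = (1567 - 39^2)/2 = 46/2 = 23, a_7 = floor((39 + 39)/23) = 3.
  m_8 = 23*3 - 39 = 30, d_8 = (1567 - 30^2)/23 = 667/23 = 29, a_8 = floor((39 + 30)/29) = 2.
  m_9 = 29*2 - 30 = 28, d_9 = (1567 - 28^2)/29 = 783/29 = 27, a_9 = floor((39 + 28)/27) = 2.
  m_10 = 27*2 - 28 = 26, d_10 = (1567 - 26^2)/27 = 891/27 = 33, a_10 = floor((39 + 26)/33) = 1.
  m_11 = 33*1 - 26 = 7, d_11 = (1567 - 7^2)/33 = 1518/33 = 46, a_11 = floor((39 + 7)/46) = 1.
  m_12 = 46*1 - 7 = 39, d_12 = (1567 - 39^2)/46 = 46/46 = 1, a_12 = floor((39 + 39)/1) = 78.
  m_13 = 1*78 - 39 = 39, d_13 = (1567 - 39^2)/1 = 46/1 = 46: (m_13, d_13) = (m_1, d_1) = (39, 46), so from here the quotients repeat a_1, ..., a_12; the period length is 12.
Hence the expansion of sqrt(1567) is a_0 = 39 followed by the repeating block 1, 1, 2, 2, 3, 39, 3, 2, 2, 1, 1, 78 (period 12).

[39; (1, 1, 2, 2, 3, 39, 3, 2, 2, 1, 1, 78)]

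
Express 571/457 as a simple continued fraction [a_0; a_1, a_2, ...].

[1; 4, 114]

Run the Euclidean algorithm on 571 and 457; the successive quotients are the partial quotients a_0, a_1, ... (each step inverts the fractional part left over by the previous one):
  571 = 1*457 + 114, so a_0 = 1.
  457 = 4*114 + 1, so a_1 = 4.
  114 = 114*1 + 0, so a_2 = 114.
The remainder reaches 0 after 3 divisions, so the expansion has 3 partial quotients, read off in order.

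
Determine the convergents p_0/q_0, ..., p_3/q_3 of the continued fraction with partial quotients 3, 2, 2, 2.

Using the convergent recurrence p_i = a_i*p_{i-1} + p_{i-2}, q_i = a_i*q_{i-1} + q_{i-2} with p_{-2}=0, p_{-1}=1, q_{-2}=1, q_{-1}=0:
  i=0: a_0=3, p_0 = 3*1 + 0 = 3, q_0 = 3*0 + 1 = 1.
  i=1: a_1=2, p_1 = 2*3 + 1 = 7, q_1 = 2*1 + 0 = 2.
  i=2: a_2=2, p_2 = 2*7 + 3 = 17, q_2 = 2*2 + 1 = 5.
  i=3: a_3=2, p_3 = 2*17 + 7 = 41, q_3 = 2*5 + 2 = 12.

3/1, 7/2, 17/5, 41/12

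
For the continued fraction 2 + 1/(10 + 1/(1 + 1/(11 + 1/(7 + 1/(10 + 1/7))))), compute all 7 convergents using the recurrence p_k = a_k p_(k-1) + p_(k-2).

Using the convergent recurrence p_i = a_i*p_{i-1} + p_{i-2}, q_i = a_i*q_{i-1} + q_{i-2} with p_{-2}=0, p_{-1}=1, q_{-2}=1, q_{-1}=0:
  i=0: a_0=2, p_0 = 2*1 + 0 = 2, q_0 = 2*0 + 1 = 1.
  i=1: a_1=10, p_1 = 10*2 + 1 = 21, q_1 = 10*1 + 0 = 10.
  i=2: a_2=1, p_2 = 1*21 + 2 = 23, q_2 = 1*10 + 1 = 11.
  i=3: a_3=11, p_3 = 11*23 + 21 = 274, q_3 = 11*11 + 10 = 131.
  i=4: a_4=7, p_4 = 7*274 + 23 = 1941, q_4 = 7*131 + 11 = 928.
  i=5: a_5=10, p_5 = 10*1941 + 274 = 19684, q_5 = 10*928 + 131 = 9411.
  i=6: a_6=7, p_6 = 7*19684 + 1941 = 139729, q_6 = 7*9411 + 928 = 66805.

2/1, 21/10, 23/11, 274/131, 1941/928, 19684/9411, 139729/66805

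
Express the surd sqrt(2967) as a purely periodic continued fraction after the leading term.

[54; (2, 7, 1, 7, 2, 108)]

Write x_i = (sqrt(2967) + m_i)/d_i with (m_0, d_0) = (0, 1). a_0 = floor(sqrt(2967)) = 54, since 54^2 = 2916 <= 2967 < 3025 = 55^2.
Iterate m_{i+1} = d_i*a_i - m_i, d_{i+1} = (2967 - m_{i+1}^2)/d_i, a_{i+1} = floor((a_0 + m_{i+1})/d_{i+1}):
  m_1 = 1*54 - 0 = 54, d_1 = (2967 - 54^2)/1 = 51/1 = 51, a_1 = floor((54 + 54)/51) = 2.
  m_2 = 51*2 - 54 = 48, d_2 = (2967 - 48^2)/51 = 663/51 = 13, a_2 = floor((54 + 48)/13) = 7.
  m_3 = 13*7 - 48 = 43, d_3 = (2967 - 43^2)/13 = 1118/13 = 86, a_3 = floor((54 + 43)/86) = 1.
  m_4 = 86*1 - 43 = 43, d_4 = (2967 - 43^2)/86 = 1118/86 = 13, a_4 = floor((54 + 43)/13) = 7.
  m_5 = 13*7 - 43 = 48, d_5 = (2967 - 48^2)/13 = 663/13 = 51, a_5 = floor((54 + 48)/51) = 2.
  m_6 = 51*2 - 48 = 54, d_6 = (2967 - 54^2)/51 = 51/51 = 1, a_6 = floor((54 + 54)/1) = 108.
  m_7 = 1*108 - 54 = 54, d_7 = (2967 - 54^2)/1 = 51/1 = 51: (m_7, d_7) = (m_1, d_1) = (54, 51), so from here the quotients repeat a_1, ..., a_6; the period length is 6.
Hence the expansion of sqrt(2967) is a_0 = 54 followed by the repeating block 2, 7, 1, 7, 2, 108 (period 6).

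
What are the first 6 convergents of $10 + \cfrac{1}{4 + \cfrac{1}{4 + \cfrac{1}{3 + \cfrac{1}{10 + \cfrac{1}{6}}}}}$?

Using the convergent recurrence p_i = a_i*p_{i-1} + p_{i-2}, q_i = a_i*q_{i-1} + q_{i-2} with p_{-2}=0, p_{-1}=1, q_{-2}=1, q_{-1}=0:
  i=0: a_0=10, p_0 = 10*1 + 0 = 10, q_0 = 10*0 + 1 = 1.
  i=1: a_1=4, p_1 = 4*10 + 1 = 41, q_1 = 4*1 + 0 = 4.
  i=2: a_2=4, p_2 = 4*41 + 10 = 174, q_2 = 4*4 + 1 = 17.
  i=3: a_3=3, p_3 = 3*174 + 41 = 563, q_3 = 3*17 + 4 = 55.
  i=4: a_4=10, p_4 = 10*563 + 174 = 5804, q_4 = 10*55 + 17 = 567.
  i=5: a_5=6, p_5 = 6*5804 + 563 = 35387, q_5 = 6*567 + 55 = 3457.

10/1, 41/4, 174/17, 563/55, 5804/567, 35387/3457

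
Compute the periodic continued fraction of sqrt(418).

[20; (2, 4, 20, 4, 2, 40)]

Write x_i = (sqrt(418) + m_i)/d_i with (m_0, d_0) = (0, 1). a_0 = floor(sqrt(418)) = 20, since 20^2 = 400 <= 418 < 441 = 21^2.
Iterate m_{i+1} = d_i*a_i - m_i, d_{i+1} = (418 - m_{i+1}^2)/d_i, a_{i+1} = floor((a_0 + m_{i+1})/d_{i+1}):
  m_1 = 1*20 - 0 = 20, d_1 = (418 - 20^2)/1 = 18/1 = 18, a_1 = floor((20 + 20)/18) = 2.
  m_2 = 18*2 - 20 = 16, d_2 = (418 - 16^2)/18 = 162/18 = 9, a_2 = floor((20 + 16)/9) = 4.
  m_3 = 9*4 - 16 = 20, d_3 = (418 - 20^2)/9 = 18/9 = 2, a_3 = floor((20 + 20)/2) = 20.
  m_4 = 2*20 - 20 = 20, d_4 = (418 - 20^2)/2 = 18/2 = 9, a_4 = floor((20 + 20)/9) = 4.
  m_5 = 9*4 - 20 = 16, d_5 = (418 - 16^2)/9 = 162/9 = 18, a_5 = floor((20 + 16)/18) = 2.
  m_6 = 18*2 - 16 = 20, d_6 = (418 - 20^2)/18 = 18/18 = 1, a_6 = floor((20 + 20)/1) = 40.
  m_7 = 1*40 - 20 = 20, d_7 = (418 - 20^2)/1 = 18/1 = 18: (m_7, d_7) = (m_1, d_1) = (20, 18), so from here the quotients repeat a_1, ..., a_6; the period length is 6.
Hence the expansion of sqrt(418) is a_0 = 20 followed by the repeating block 2, 4, 20, 4, 2, 40 (period 6).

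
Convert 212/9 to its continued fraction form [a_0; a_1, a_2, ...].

[23; 1, 1, 4]

Run the Euclidean algorithm on 212 and 9; the successive quotients are the partial quotients a_0, a_1, ... (each step inverts the fractional part left over by the previous one):
  212 = 23*9 + 5, so a_0 = 23.
  9 = 1*5 + 4, so a_1 = 1.
  5 = 1*4 + 1, so a_2 = 1.
  4 = 4*1 + 0, so a_3 = 4.
The remainder reaches 0 after 4 divisions, so the expansion has 4 partial quotients, read off in order.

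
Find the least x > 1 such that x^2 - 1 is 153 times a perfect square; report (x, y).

(x, y) = (2177, 176)

First expand sqrt(153) as a continued fraction. With x_i = (sqrt(153) + m_i)/d_i and (m_0, d_0) = (0, 1): a_0 = floor(sqrt(153)) = 12, since 12^2 = 144 <= 153 < 169 = 13^2.
Iterate m_{i+1} = d_i*a_i - m_i, d_{i+1} = (153 - m_{i+1}^2)/d_i, a_{i+1} = floor((a_0 + m_{i+1})/d_{i+1}):
  m_1 = 1*12 - 0 = 12, d_1 = (153 - 12^2)/1 = 9/1 = 9, a_1 = floor((12 + 12)/9) = 2.
  m_2 = 9*2 - 12 = 6, d_2 = (153 - 6^2)/9 = 117/9 = 13, a_2 = floor((12 + 6)/13) = 1.
  m_3 = 13*1 - 6 = 7, d_3 = (153 - 7^2)/13 = 104/13 = 8, a_3 = floor((12 + 7)/8) = 2.
  m_4 = 8*2 - 7 = 9, d_4 = (153 - 9^2)/8 = 72/8 = 9, a_4 = floor((12 + 9)/9) = 2.
  m_5 = 9*2 - 9 = 9, d_5 = (153 - 9^2)/9 = 72/9 = 8, a_5 = floor((12 + 9)/8) = 2.
  m_6 = 8*2 - 9 = 7, d_6 = (153 - 7^2)/8 = 104/8 = 13, a_6 = floor((12 + 7)/13) = 1.
  m_7 = 13*1 - 7 = 6, d_7 = (153 - 6^2)/13 = 117/13 = 9, a_7 = floor((12 + 6)/9) = 2.
  m_8 = 9*2 - 6 = 12, d_8 = (153 - 12^2)/9 = 9/9 = 1, a_8 = floor((12 + 12)/1) = 24.
  m_9 = 1*24 - 12 = 12, d_9 = (153 - 12^2)/1 = 9/1 = 9: (m_9, d_9) = (m_1, d_1) = (12, 9), so from here the quotients repeat a_1, ..., a_8; the period length is 8.
So sqrt(153) = [12; (2, 1, 2, 2, 2, 1, 2, 24)] with period length k = 8.
k is even, so the fundamental solution of x^2 - 153y^2 = 1 is (p_{k-1}, q_{k-1}) = (p_7, q_7); compute convergents through index 7.
Convergents (p_i = a_i*p_{i-1} + p_{i-2}, q_i = a_i*q_{i-1} + q_{i-2} with p_{-2}=0, p_{-1}=1, q_{-2}=1, q_{-1}=0):
  i=0: a_0=12, p_0 = 12*1 + 0 = 12, q_0 = 12*0 + 1 = 1.
  i=1: a_1=2, p_1 = 2*12 + 1 = 25, q_1 = 2*1 + 0 = 2.
  i=2: a_2=1, p_2 = 1*25 + 12 = 37, q_2 = 1*2 + 1 = 3.
  i=3: a_3=2, p_3 = 2*37 + 25 = 99, q_3 = 2*3 + 2 = 8.
  i=4: a_4=2, p_4 = 2*99 + 37 = 235, q_4 = 2*8 + 3 = 19.
  i=5: a_5=2, p_5 = 2*235 + 99 = 569, q_5 = 2*19 + 8 = 46.
  i=6: a_6=1, p_6 = 1*569 + 235 = 804, q_6 = 1*46 + 19 = 65.
  i=7: a_7=2, p_7 = 2*804 + 569 = 2177, q_7 = 2*65 + 46 = 176.
Check: 2177^2 - 153*176^2 = 4739329 - 4739328 = 1, so (x, y) = (2177, 176) solves the equation, and by the theorem it is the least positive solution.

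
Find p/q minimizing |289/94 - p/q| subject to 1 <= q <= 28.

83/27

Expand x = 289/94 as a continued fraction with the Euclidean algorithm:
  289 = 3*94 + 7, so a_0 = 3.
  94 = 13*7 + 3, so a_1 = 13.
  7 = 2*3 + 1, so a_2 = 2.
  3 = 3*1 + 0, so a_3 = 3.
so x = [3; 13, 2, 3].
Convergents (p_i = a_i*p_{i-1} + p_{i-2}, q_i = a_i*q_{i-1} + q_{i-2} with p_{-2}=0, p_{-1}=1, q_{-2}=1, q_{-1}=0), until the denominator exceeds 28:
  i=0: a_0=3, p_0 = 3*1 + 0 = 3, q_0 = 3*0 + 1 = 1.
  i=1: a_1=13, p_1 = 13*3 + 1 = 40, q_1 = 13*1 + 0 = 13.
  i=2: a_2=2, p_2 = 2*40 + 3 = 83, q_2 = 2*13 + 1 = 27.
  i=3: a_3=3, p_3 = 3*83 + 40 = 289, q_3 = 3*27 + 13 = 94.
q_3 = 94 > 28, so the last convergent with denominator <= 28 is p_2/q_2 = 83/27.
The closest fraction with denominator <= 28 is either p_2/q_2 or the intermediate fraction (k*p_2 + p_1)/(k*q_2 + q_1) with the largest k >= 1 whose denominator stays <= 28; these approach x as k grows, and every other convergent or intermediate fraction in range is farther away.
Largest k: floor((28 - q_1)/q_2) = floor((28 - 13)/27) = 0.
Since k = 0, no intermediate fraction beyond p_2/q_2 has denominator <= 28, so the convergent 83/27 is the closest (its error is |289*27 - 83*94|/(94*27) = 1/2538).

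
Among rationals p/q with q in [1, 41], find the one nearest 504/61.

Expand x = 504/61 as a continued fraction with the Euclidean algorithm:
  504 = 8*61 + 16, so a_0 = 8.
  61 = 3*16 + 13, so a_1 = 3.
  16 = 1*13 + 3, so a_2 = 1.
  13 = 4*3 + 1, so a_3 = 4.
  3 = 3*1 + 0, so a_4 = 3.
so x = [8; 3, 1, 4, 3].
Convergents (p_i = a_i*p_{i-1} + p_{i-2}, q_i = a_i*q_{i-1} + q_{i-2} with p_{-2}=0, p_{-1}=1, q_{-2}=1, q_{-1}=0), until the denominator exceeds 41:
  i=0: a_0=8, p_0 = 8*1 + 0 = 8, q_0 = 8*0 + 1 = 1.
  i=1: a_1=3, p_1 = 3*8 + 1 = 25, q_1 = 3*1 + 0 = 3.
  i=2: a_2=1, p_2 = 1*25 + 8 = 33, q_2 = 1*3 + 1 = 4.
  i=3: a_3=4, p_3 = 4*33 + 25 = 157, q_3 = 4*4 + 3 = 19.
  i=4: a_4=3, p_4 = 3*157 + 33 = 504, q_4 = 3*19 + 4 = 61.
q_4 = 61 > 41, so the last convergent with denominator <= 41 is p_3/q_3 = 157/19.
The closest fraction with denominator <= 41 is either p_3/q_3 or the intermediate fraction (k*p_3 + p_2)/(k*q_3 + q_2) with the largest k >= 1 whose denominator stays <= 41; these approach x as k grows, and every other convergent or intermediate fraction in range is farther away.
Largest k: floor((41 - q_2)/q_3) = floor((41 - 4)/19) = 1.
That gives (1*157 + 33)/(1*19 + 4) = 190/23.
Compare the errors: |x - 157/19| = |504*19 - 157*61|/(61*19) = 1/1159, and |x - 190/23| = |504*23 - 190*61|/(61*23) = 2/1403.
Cross-multiplying, 1*1403 = 1403 < 2318 = 2*1159, so 1/1159 is smaller: the convergent 157/19 is closer to x than 190/23.

157/19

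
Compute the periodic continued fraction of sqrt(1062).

[32; (1, 1, 2, 3, 32, 3, 2, 1, 1, 64)]

Write x_i = (sqrt(1062) + m_i)/d_i with (m_0, d_0) = (0, 1). a_0 = floor(sqrt(1062)) = 32, since 32^2 = 1024 <= 1062 < 1089 = 33^2.
Iterate m_{i+1} = d_i*a_i - m_i, d_{i+1} = (1062 - m_{i+1}^2)/d_i, a_{i+1} = floor((a_0 + m_{i+1})/d_{i+1}):
  m_1 = 1*32 - 0 = 32, d_1 = (1062 - 32^2)/1 = 38/1 = 38, a_1 = floor((32 + 32)/38) = 1.
  m_2 = 38*1 - 32 = 6, d_2 = (1062 - 6^2)/38 = 1026/38 = 27, a_2 = floor((32 + 6)/27) = 1.
  m_3 = 27*1 - 6 = 21, d_3 = (1062 - 21^2)/27 = 621/27 = 23, a_3 = floor((32 + 21)/23) = 2.
  m_4 = 23*2 - 21 = 25, d_4 = (1062 - 25^2)/23 = 437/23 = 19, a_4 = floor((32 + 25)/19) = 3.
  m_5 = 19*3 - 25 = 32, d_5 = (1062 - 32^2)/19 = 38/19 = 2, a_5 = floor((32 + 32)/2) = 32.
  m_6 = 2*32 - 32 = 32, d_6 = (1062 - 32^2)/2 = 38/2 = 19, a_6 = floor((32 + 32)/19) = 3.
  m_7 = 19*3 - 32 = 25, d_7 = (1062 - 25^2)/19 = 437/19 = 23, a_7 = floor((32 + 25)/23) = 2.
  m_8 = 23*2 - 25 = 21, d_8 = (1062 - 21^2)/23 = 621/23 = 27, a_8 = floor((32 + 21)/27) = 1.
  m_9 = 27*1 - 21 = 6, d_9 = (1062 - 6^2)/27 = 1026/27 = 38, a_9 = floor((32 + 6)/38) = 1.
  m_10 = 38*1 - 6 = 32, d_10 = (1062 - 32^2)/38 = 38/38 = 1, a_10 = floor((32 + 32)/1) = 64.
  m_11 = 1*64 - 32 = 32, d_11 = (1062 - 32^2)/1 = 38/1 = 38: (m_11, d_11) = (m_1, d_1) = (32, 38), so from here the quotients repeat a_1, ..., a_10; the period length is 10.
Hence the expansion of sqrt(1062) is a_0 = 32 followed by the repeating block 1, 1, 2, 3, 32, 3, 2, 1, 1, 64 (period 10).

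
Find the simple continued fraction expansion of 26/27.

Run the Euclidean algorithm on 26 and 27; the successive quotients are the partial quotients a_0, a_1, ... (each step inverts the fractional part left over by the previous one):
  26 = 0*27 + 26, so a_0 = 0.
  27 = 1*26 + 1, so a_1 = 1.
  26 = 26*1 + 0, so a_2 = 26.
The remainder reaches 0 after 3 divisions, so the expansion has 3 partial quotients, read off in order.

[0; 1, 26]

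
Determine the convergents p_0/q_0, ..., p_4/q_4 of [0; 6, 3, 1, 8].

Using the convergent recurrence p_i = a_i*p_{i-1} + p_{i-2}, q_i = a_i*q_{i-1} + q_{i-2} with p_{-2}=0, p_{-1}=1, q_{-2}=1, q_{-1}=0:
  i=0: a_0=0, p_0 = 0*1 + 0 = 0, q_0 = 0*0 + 1 = 1.
  i=1: a_1=6, p_1 = 6*0 + 1 = 1, q_1 = 6*1 + 0 = 6.
  i=2: a_2=3, p_2 = 3*1 + 0 = 3, q_2 = 3*6 + 1 = 19.
  i=3: a_3=1, p_3 = 1*3 + 1 = 4, q_3 = 1*19 + 6 = 25.
  i=4: a_4=8, p_4 = 8*4 + 3 = 35, q_4 = 8*25 + 19 = 219.

0/1, 1/6, 3/19, 4/25, 35/219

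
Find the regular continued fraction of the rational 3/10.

Run the Euclidean algorithm on 3 and 10; the successive quotients are the partial quotients a_0, a_1, ... (each step inverts the fractional part left over by the previous one):
  3 = 0*10 + 3, so a_0 = 0.
  10 = 3*3 + 1, so a_1 = 3.
  3 = 3*1 + 0, so a_2 = 3.
The remainder reaches 0 after 3 divisions, so the expansion has 3 partial quotients, read off in order.

[0; 3, 3]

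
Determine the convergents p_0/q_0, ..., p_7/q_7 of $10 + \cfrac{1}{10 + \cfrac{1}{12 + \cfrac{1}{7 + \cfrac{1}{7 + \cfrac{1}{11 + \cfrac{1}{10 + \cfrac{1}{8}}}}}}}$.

10/1, 101/10, 1222/121, 8655/857, 61807/6120, 688532/68177, 6947127/687890, 56265548/5571297

Using the convergent recurrence p_i = a_i*p_{i-1} + p_{i-2}, q_i = a_i*q_{i-1} + q_{i-2} with p_{-2}=0, p_{-1}=1, q_{-2}=1, q_{-1}=0:
  i=0: a_0=10, p_0 = 10*1 + 0 = 10, q_0 = 10*0 + 1 = 1.
  i=1: a_1=10, p_1 = 10*10 + 1 = 101, q_1 = 10*1 + 0 = 10.
  i=2: a_2=12, p_2 = 12*101 + 10 = 1222, q_2 = 12*10 + 1 = 121.
  i=3: a_3=7, p_3 = 7*1222 + 101 = 8655, q_3 = 7*121 + 10 = 857.
  i=4: a_4=7, p_4 = 7*8655 + 1222 = 61807, q_4 = 7*857 + 121 = 6120.
  i=5: a_5=11, p_5 = 11*61807 + 8655 = 688532, q_5 = 11*6120 + 857 = 68177.
  i=6: a_6=10, p_6 = 10*688532 + 61807 = 6947127, q_6 = 10*68177 + 6120 = 687890.
  i=7: a_7=8, p_7 = 8*6947127 + 688532 = 56265548, q_7 = 8*687890 + 68177 = 5571297.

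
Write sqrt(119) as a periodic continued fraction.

[10; (1, 9, 1, 20)]

Write x_i = (sqrt(119) + m_i)/d_i with (m_0, d_0) = (0, 1). a_0 = floor(sqrt(119)) = 10, since 10^2 = 100 <= 119 < 121 = 11^2.
Iterate m_{i+1} = d_i*a_i - m_i, d_{i+1} = (119 - m_{i+1}^2)/d_i, a_{i+1} = floor((a_0 + m_{i+1})/d_{i+1}):
  m_1 = 1*10 - 0 = 10, d_1 = (119 - 10^2)/1 = 19/1 = 19, a_1 = floor((10 + 10)/19) = 1.
  m_2 = 19*1 - 10 = 9, d_2 = (119 - 9^2)/19 = 38/19 = 2, a_2 = floor((10 + 9)/2) = 9.
  m_3 = 2*9 - 9 = 9, d_3 = (119 - 9^2)/2 = 38/2 = 19, a_3 = floor((10 + 9)/19) = 1.
  m_4 = 19*1 - 9 = 10, d_4 = (119 - 10^2)/19 = 19/19 = 1, a_4 = floor((10 + 10)/1) = 20.
  m_5 = 1*20 - 10 = 10, d_5 = (119 - 10^2)/1 = 19/1 = 19: (m_5, d_5) = (m_1, d_1) = (10, 19), so from here the quotients repeat a_1, ..., a_4; the period length is 4.
Hence the expansion of sqrt(119) is a_0 = 10 followed by the repeating block 1, 9, 1, 20 (period 4).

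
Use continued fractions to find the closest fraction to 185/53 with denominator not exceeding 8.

Expand x = 185/53 as a continued fraction with the Euclidean algorithm:
  185 = 3*53 + 26, so a_0 = 3.
  53 = 2*26 + 1, so a_1 = 2.
  26 = 26*1 + 0, so a_2 = 26.
so x = [3; 2, 26].
Convergents (p_i = a_i*p_{i-1} + p_{i-2}, q_i = a_i*q_{i-1} + q_{i-2} with p_{-2}=0, p_{-1}=1, q_{-2}=1, q_{-1}=0), until the denominator exceeds 8:
  i=0: a_0=3, p_0 = 3*1 + 0 = 3, q_0 = 3*0 + 1 = 1.
  i=1: a_1=2, p_1 = 2*3 + 1 = 7, q_1 = 2*1 + 0 = 2.
  i=2: a_2=26, p_2 = 26*7 + 3 = 185, q_2 = 26*2 + 1 = 53.
q_2 = 53 > 8, so the last convergent with denominator <= 8 is p_1/q_1 = 7/2.
The closest fraction with denominator <= 8 is either p_1/q_1 or the intermediate fraction (k*p_1 + p_0)/(k*q_1 + q_0) with the largest k >= 1 whose denominator stays <= 8; these approach x as k grows, and every other convergent or intermediate fraction in range is farther away.
Largest k: floor((8 - q_0)/q_1) = floor((8 - 1)/2) = 3.
That gives (3*7 + 3)/(3*2 + 1) = 24/7.
Compare the errors: |x - 7/2| = |185*2 - 7*53|/(53*2) = 1/106, and |x - 24/7| = |185*7 - 24*53|/(53*7) = 23/371.
Cross-multiplying, 1*371 = 371 < 2438 = 23*106, so 1/106 is smaller: the convergent 7/2 is closer to x than 24/7.

7/2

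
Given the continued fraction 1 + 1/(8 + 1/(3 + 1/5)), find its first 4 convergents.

Using the convergent recurrence p_i = a_i*p_{i-1} + p_{i-2}, q_i = a_i*q_{i-1} + q_{i-2} with p_{-2}=0, p_{-1}=1, q_{-2}=1, q_{-1}=0:
  i=0: a_0=1, p_0 = 1*1 + 0 = 1, q_0 = 1*0 + 1 = 1.
  i=1: a_1=8, p_1 = 8*1 + 1 = 9, q_1 = 8*1 + 0 = 8.
  i=2: a_2=3, p_2 = 3*9 + 1 = 28, q_2 = 3*8 + 1 = 25.
  i=3: a_3=5, p_3 = 5*28 + 9 = 149, q_3 = 5*25 + 8 = 133.

1/1, 9/8, 28/25, 149/133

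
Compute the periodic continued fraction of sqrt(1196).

[34; (1, 1, 2, 1, 1, 68)]

Write x_i = (sqrt(1196) + m_i)/d_i with (m_0, d_0) = (0, 1). a_0 = floor(sqrt(1196)) = 34, since 34^2 = 1156 <= 1196 < 1225 = 35^2.
Iterate m_{i+1} = d_i*a_i - m_i, d_{i+1} = (1196 - m_{i+1}^2)/d_i, a_{i+1} = floor((a_0 + m_{i+1})/d_{i+1}):
  m_1 = 1*34 - 0 = 34, d_1 = (1196 - 34^2)/1 = 40/1 = 40, a_1 = floor((34 + 34)/40) = 1.
  m_2 = 40*1 - 34 = 6, d_2 = (1196 - 6^2)/40 = 1160/40 = 29, a_2 = floor((34 + 6)/29) = 1.
  m_3 = 29*1 - 6 = 23, d_3 = (1196 - 23^2)/29 = 667/29 = 23, a_3 = floor((34 + 23)/23) = 2.
  m_4 = 23*2 - 23 = 23, d_4 = (1196 - 23^2)/23 = 667/23 = 29, a_4 = floor((34 + 23)/29) = 1.
  m_5 = 29*1 - 23 = 6, d_5 = (1196 - 6^2)/29 = 1160/29 = 40, a_5 = floor((34 + 6)/40) = 1.
  m_6 = 40*1 - 6 = 34, d_6 = (1196 - 34^2)/40 = 40/40 = 1, a_6 = floor((34 + 34)/1) = 68.
  m_7 = 1*68 - 34 = 34, d_7 = (1196 - 34^2)/1 = 40/1 = 40: (m_7, d_7) = (m_1, d_1) = (34, 40), so from here the quotients repeat a_1, ..., a_6; the period length is 6.
Hence the expansion of sqrt(1196) is a_0 = 34 followed by the repeating block 1, 1, 2, 1, 1, 68 (period 6).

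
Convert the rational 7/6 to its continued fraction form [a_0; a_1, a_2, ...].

Run the Euclidean algorithm on 7 and 6; the successive quotients are the partial quotients a_0, a_1, ... (each step inverts the fractional part left over by the previous one):
  7 = 1*6 + 1, so a_0 = 1.
  6 = 6*1 + 0, so a_1 = 6.
The remainder reaches 0 after 2 divisions, so the expansion has 2 partial quotients, read off in order.

[1; 6]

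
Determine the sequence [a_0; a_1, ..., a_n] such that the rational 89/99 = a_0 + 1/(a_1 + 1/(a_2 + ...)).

Run the Euclidean algorithm on 89 and 99; the successive quotients are the partial quotients a_0, a_1, ... (each step inverts the fractional part left over by the previous one):
  89 = 0*99 + 89, so a_0 = 0.
  99 = 1*89 + 10, so a_1 = 1.
  89 = 8*10 + 9, so a_2 = 8.
  10 = 1*9 + 1, so a_3 = 1.
  9 = 9*1 + 0, so a_4 = 9.
The remainder reaches 0 after 5 divisions, so the expansion has 5 partial quotients, read off in order.

[0; 1, 8, 1, 9]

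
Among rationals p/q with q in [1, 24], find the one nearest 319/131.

Expand x = 319/131 as a continued fraction with the Euclidean algorithm:
  319 = 2*131 + 57, so a_0 = 2.
  131 = 2*57 + 17, so a_1 = 2.
  57 = 3*17 + 6, so a_2 = 3.
  17 = 2*6 + 5, so a_3 = 2.
  6 = 1*5 + 1, so a_4 = 1.
  5 = 5*1 + 0, so a_5 = 5.
so x = [2; 2, 3, 2, 1, 5].
Convergents (p_i = a_i*p_{i-1} + p_{i-2}, q_i = a_i*q_{i-1} + q_{i-2} with p_{-2}=0, p_{-1}=1, q_{-2}=1, q_{-1}=0), until the denominator exceeds 24:
  i=0: a_0=2, p_0 = 2*1 + 0 = 2, q_0 = 2*0 + 1 = 1.
  i=1: a_1=2, p_1 = 2*2 + 1 = 5, q_1 = 2*1 + 0 = 2.
  i=2: a_2=3, p_2 = 3*5 + 2 = 17, q_2 = 3*2 + 1 = 7.
  i=3: a_3=2, p_3 = 2*17 + 5 = 39, q_3 = 2*7 + 2 = 16.
  i=4: a_4=1, p_4 = 1*39 + 17 = 56, q_4 = 1*16 + 7 = 23.
  i=5: a_5=5, p_5 = 5*56 + 39 = 319, q_5 = 5*23 + 16 = 131.
q_5 = 131 > 24, so the last convergent with denominator <= 24 is p_4/q_4 = 56/23.
The closest fraction with denominator <= 24 is either p_4/q_4 or the intermediate fraction (k*p_4 + p_3)/(k*q_4 + q_3) with the largest k >= 1 whose denominator stays <= 24; these approach x as k grows, and every other convergent or intermediate fraction in range is farther away.
Largest k: floor((24 - q_3)/q_4) = floor((24 - 16)/23) = 0.
Since k = 0, no intermediate fraction beyond p_4/q_4 has denominator <= 24, so the convergent 56/23 is the closest (its error is |319*23 - 56*131|/(131*23) = 1/3013).

56/23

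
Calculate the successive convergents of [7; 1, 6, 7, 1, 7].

7/1, 8/1, 55/7, 393/50, 448/57, 3529/449

Using the convergent recurrence p_i = a_i*p_{i-1} + p_{i-2}, q_i = a_i*q_{i-1} + q_{i-2} with p_{-2}=0, p_{-1}=1, q_{-2}=1, q_{-1}=0:
  i=0: a_0=7, p_0 = 7*1 + 0 = 7, q_0 = 7*0 + 1 = 1.
  i=1: a_1=1, p_1 = 1*7 + 1 = 8, q_1 = 1*1 + 0 = 1.
  i=2: a_2=6, p_2 = 6*8 + 7 = 55, q_2 = 6*1 + 1 = 7.
  i=3: a_3=7, p_3 = 7*55 + 8 = 393, q_3 = 7*7 + 1 = 50.
  i=4: a_4=1, p_4 = 1*393 + 55 = 448, q_4 = 1*50 + 7 = 57.
  i=5: a_5=7, p_5 = 7*448 + 393 = 3529, q_5 = 7*57 + 50 = 449.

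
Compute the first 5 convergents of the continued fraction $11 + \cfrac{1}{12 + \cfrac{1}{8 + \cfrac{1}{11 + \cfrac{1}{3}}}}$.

Using the convergent recurrence p_i = a_i*p_{i-1} + p_{i-2}, q_i = a_i*q_{i-1} + q_{i-2} with p_{-2}=0, p_{-1}=1, q_{-2}=1, q_{-1}=0:
  i=0: a_0=11, p_0 = 11*1 + 0 = 11, q_0 = 11*0 + 1 = 1.
  i=1: a_1=12, p_1 = 12*11 + 1 = 133, q_1 = 12*1 + 0 = 12.
  i=2: a_2=8, p_2 = 8*133 + 11 = 1075, q_2 = 8*12 + 1 = 97.
  i=3: a_3=11, p_3 = 11*1075 + 133 = 11958, q_3 = 11*97 + 12 = 1079.
  i=4: a_4=3, p_4 = 3*11958 + 1075 = 36949, q_4 = 3*1079 + 97 = 3334.

11/1, 133/12, 1075/97, 11958/1079, 36949/3334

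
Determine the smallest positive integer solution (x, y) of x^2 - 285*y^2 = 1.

First expand sqrt(285) as a continued fraction. With x_i = (sqrt(285) + m_i)/d_i and (m_0, d_0) = (0, 1): a_0 = floor(sqrt(285)) = 16, since 16^2 = 256 <= 285 < 289 = 17^2.
Iterate m_{i+1} = d_i*a_i - m_i, d_{i+1} = (285 - m_{i+1}^2)/d_i, a_{i+1} = floor((a_0 + m_{i+1})/d_{i+1}):
  m_1 = 1*16 - 0 = 16, d_1 = (285 - 16^2)/1 = 29/1 = 29, a_1 = floor((16 + 16)/29) = 1.
  m_2 = 29*1 - 16 = 13, d_2 = (285 - 13^2)/29 = 116/29 = 4, a_2 = floor((16 + 13)/4) = 7.
  m_3 = 4*7 - 13 = 15, d_3 = (285 - 15^2)/4 = 60/4 = 15, a_3 = floor((16 + 15)/15) = 2.
  m_4 = 15*2 - 15 = 15, d_4 = (285 - 15^2)/15 = 60/15 = 4, a_4 = floor((16 + 15)/4) = 7.
  m_5 = 4*7 - 15 = 13, d_5 = (285 - 13^2)/4 = 116/4 = 29, a_5 = floor((16 + 13)/29) = 1.
  m_6 = 29*1 - 13 = 16, d_6 = (285 - 16^2)/29 = 29/29 = 1, a_6 = floor((16 + 16)/1) = 32.
  m_7 = 1*32 - 16 = 16, d_7 = (285 - 16^2)/1 = 29/1 = 29: (m_7, d_7) = (m_1, d_1) = (16, 29), so from here the quotients repeat a_1, ..., a_6; the period length is 6.
So sqrt(285) = [16; (1, 7, 2, 7, 1, 32)] with period length k = 6.
k is even, so the fundamental solution of x^2 - 285y^2 = 1 is (p_{k-1}, q_{k-1}) = (p_5, q_5); compute convergents through index 5.
Convergents (p_i = a_i*p_{i-1} + p_{i-2}, q_i = a_i*q_{i-1} + q_{i-2} with p_{-2}=0, p_{-1}=1, q_{-2}=1, q_{-1}=0):
  i=0: a_0=16, p_0 = 16*1 + 0 = 16, q_0 = 16*0 + 1 = 1.
  i=1: a_1=1, p_1 = 1*16 + 1 = 17, q_1 = 1*1 + 0 = 1.
  i=2: a_2=7, p_2 = 7*17 + 16 = 135, q_2 = 7*1 + 1 = 8.
  i=3: a_3=2, p_3 = 2*135 + 17 = 287, q_3 = 2*8 + 1 = 17.
  i=4: a_4=7, p_4 = 7*287 + 135 = 2144, q_4 = 7*17 + 8 = 127.
  i=5: a_5=1, p_5 = 1*2144 + 287 = 2431, q_5 = 1*127 + 17 = 144.
Check: 2431^2 - 285*144^2 = 5909761 - 5909760 = 1, so (x, y) = (2431, 144) solves the equation, and by the theorem it is the least positive solution.

(x, y) = (2431, 144)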